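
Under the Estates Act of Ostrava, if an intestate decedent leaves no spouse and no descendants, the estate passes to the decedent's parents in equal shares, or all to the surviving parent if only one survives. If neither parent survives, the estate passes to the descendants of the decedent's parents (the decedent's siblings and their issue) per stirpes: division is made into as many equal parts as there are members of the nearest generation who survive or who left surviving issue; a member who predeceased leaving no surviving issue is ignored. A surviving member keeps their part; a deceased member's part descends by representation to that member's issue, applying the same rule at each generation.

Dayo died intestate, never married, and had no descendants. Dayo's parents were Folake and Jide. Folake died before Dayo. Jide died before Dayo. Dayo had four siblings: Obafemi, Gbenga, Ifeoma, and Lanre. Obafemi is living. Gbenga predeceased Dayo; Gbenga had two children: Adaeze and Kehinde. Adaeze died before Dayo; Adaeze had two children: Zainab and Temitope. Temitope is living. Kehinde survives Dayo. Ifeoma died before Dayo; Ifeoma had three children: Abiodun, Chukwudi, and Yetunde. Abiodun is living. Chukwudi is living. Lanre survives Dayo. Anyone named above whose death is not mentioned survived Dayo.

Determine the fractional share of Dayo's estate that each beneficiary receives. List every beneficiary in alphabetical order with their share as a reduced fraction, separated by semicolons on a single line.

Abiodun 1/12; Chukwudi 1/12; Kehinde 1/8; Lanre 1/4; Obafemi 1/4; Temitope 1/16; Yetunde 1/12; Zainab 1/16

Neither parent survives and there are no descendants, so the estate passes to Dayo's siblings and their issue per stirpes.
The estate is divided into 4 equal shares of 1/4 among Obafemi, Gbenga, Ifeoma, Lanre.
Obafemi is living and takes 1/4.
Gbenga predeceased; the 1/4 allotted to Gbenga's branch passes to Gbenga's issue by representation.
The 1/4 is divided into 2 equal shares of 1/8 among Adaeze, Kehinde.
Adaeze predeceased; the 1/8 allotted to Adaeze's branch passes to Adaeze's issue by representation.
The 1/8 is divided into 2 equal shares of 1/16 among Zainab, Temitope.
Zainab is living and takes 1/16.
Temitope is living and takes 1/16.
Kehinde is living and takes 1/8.
Ifeoma predeceased; the 1/4 allotted to Ifeoma's branch passes to Ifeoma's issue by representation.
The 1/4 is divided into 3 equal shares of 1/12 among Abiodun, Chukwudi, Yetunde.
Abiodun is living and takes 1/12.
Chukwudi is living and takes 1/12.
Yetunde is living and takes 1/12.
Lanre is living and takes 1/4.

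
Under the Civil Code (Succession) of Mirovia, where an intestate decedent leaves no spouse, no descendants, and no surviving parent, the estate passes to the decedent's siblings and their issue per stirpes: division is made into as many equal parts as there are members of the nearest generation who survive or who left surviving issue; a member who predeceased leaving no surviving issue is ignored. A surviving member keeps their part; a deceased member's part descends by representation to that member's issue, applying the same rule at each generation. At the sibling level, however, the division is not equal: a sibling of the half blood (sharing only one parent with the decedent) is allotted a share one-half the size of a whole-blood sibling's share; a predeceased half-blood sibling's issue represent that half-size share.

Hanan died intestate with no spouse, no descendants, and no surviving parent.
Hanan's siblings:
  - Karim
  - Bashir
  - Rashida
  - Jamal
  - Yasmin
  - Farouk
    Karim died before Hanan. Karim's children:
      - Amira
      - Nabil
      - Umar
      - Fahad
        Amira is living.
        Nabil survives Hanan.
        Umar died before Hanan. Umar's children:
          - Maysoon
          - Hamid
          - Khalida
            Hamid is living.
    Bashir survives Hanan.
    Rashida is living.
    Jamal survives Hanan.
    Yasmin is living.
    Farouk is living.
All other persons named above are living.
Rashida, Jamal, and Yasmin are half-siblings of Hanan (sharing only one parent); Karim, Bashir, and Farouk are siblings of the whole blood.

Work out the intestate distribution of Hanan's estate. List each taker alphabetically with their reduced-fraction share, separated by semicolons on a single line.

No spouse, descendants, or parent survives, so the estate passes to Hanan's siblings per stirpes.
Half-blood siblings count for one-half the weight of whole-blood siblings at the initial division.
Dividing 1 in proportion to weights (total weight 9/2): Karim (weight 1) → 2/9; Bashir (weight 1) → 2/9; Rashida (weight 1/2) → 1/9; Jamal (weight 1/2) → 1/9; Yasmin (weight 1/2) → 1/9; Farouk (weight 1) → 2/9.
Karim predeceased; the 2/9 allotted to Karim's branch passes to Karim's issue by representation.
The 2/9 is divided into 4 equal shares of 1/18 among Amira, Nabil, Umar, Fahad.
Amira is living and takes 1/18.
Nabil is living and takes 1/18.
Umar predeceased; the 1/18 allotted to Umar's branch passes to Umar's issue by representation.
The 1/18 is divided into 3 equal shares of 1/54 among Maysoon, Hamid, Khalida.
Maysoon is living and takes 1/54.
Hamid is living and takes 1/54.
Khalida is living and takes 1/54.
Fahad is living and takes 1/18.
Bashir is living and takes 2/9.
Rashida is living and takes 1/9.
Jamal is living and takes 1/9.
Yasmin is living and takes 1/9.
Farouk is living and takes 2/9.

Amira 1/18; Bashir 2/9; Fahad 1/18; Farouk 2/9; Hamid 1/54; Jamal 1/9; Khalida 1/54; Maysoon 1/54; Nabil 1/18; Rashida 1/9; Yasmin 1/9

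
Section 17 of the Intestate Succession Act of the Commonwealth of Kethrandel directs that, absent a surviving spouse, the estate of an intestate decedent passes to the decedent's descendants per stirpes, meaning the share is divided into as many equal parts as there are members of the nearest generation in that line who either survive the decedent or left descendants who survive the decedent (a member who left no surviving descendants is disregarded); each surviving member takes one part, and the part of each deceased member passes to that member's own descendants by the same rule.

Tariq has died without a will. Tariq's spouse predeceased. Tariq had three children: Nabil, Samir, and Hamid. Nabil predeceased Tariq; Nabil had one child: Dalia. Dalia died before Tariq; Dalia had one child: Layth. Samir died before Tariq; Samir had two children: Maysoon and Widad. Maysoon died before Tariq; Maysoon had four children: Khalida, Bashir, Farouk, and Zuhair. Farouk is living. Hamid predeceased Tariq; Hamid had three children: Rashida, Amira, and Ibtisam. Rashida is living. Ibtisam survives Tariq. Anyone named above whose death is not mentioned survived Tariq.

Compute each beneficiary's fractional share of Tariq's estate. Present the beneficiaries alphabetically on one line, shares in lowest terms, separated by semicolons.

There is no surviving spouse, so the entire estate passes to Tariq's descendants per stirpes.
The estate is divided into 3 equal shares of 1/3 among Nabil, Samir, Hamid.
Nabil predeceased; the 1/3 allotted to Nabil's branch passes to Nabil's issue by representation.
Dalia's line is the sole branch at this level, so the full 1/3 passes to Dalia's issue by representation.
Layth is the sole taker at this level and receives the full 1/3.
Samir predeceased; the 1/3 allotted to Samir's branch passes to Samir's issue by representation.
The 1/3 is divided into 2 equal shares of 1/6 among Maysoon, Widad.
Maysoon predeceased; the 1/6 allotted to Maysoon's branch passes to Maysoon's issue by representation.
The 1/6 is divided into 4 equal shares of 1/24 among Khalida, Bashir, Farouk, Zuhair.
Khalida is living and takes 1/24.
Bashir is living and takes 1/24.
Farouk is living and takes 1/24.
Zuhair is living and takes 1/24.
Widad is living and takes 1/6.
Hamid predeceased; the 1/3 allotted to Hamid's branch passes to Hamid's issue by representation.
The 1/3 is divided into 3 equal shares of 1/9 among Rashida, Amira, Ibtisam.
Rashida is living and takes 1/9.
Amira is living and takes 1/9.
Ibtisam is living and takes 1/9.

Amira 1/9; Bashir 1/24; Farouk 1/24; Ibtisam 1/9; Khalida 1/24; Layth 1/3; Rashida 1/9; Widad 1/6; Zuhair 1/24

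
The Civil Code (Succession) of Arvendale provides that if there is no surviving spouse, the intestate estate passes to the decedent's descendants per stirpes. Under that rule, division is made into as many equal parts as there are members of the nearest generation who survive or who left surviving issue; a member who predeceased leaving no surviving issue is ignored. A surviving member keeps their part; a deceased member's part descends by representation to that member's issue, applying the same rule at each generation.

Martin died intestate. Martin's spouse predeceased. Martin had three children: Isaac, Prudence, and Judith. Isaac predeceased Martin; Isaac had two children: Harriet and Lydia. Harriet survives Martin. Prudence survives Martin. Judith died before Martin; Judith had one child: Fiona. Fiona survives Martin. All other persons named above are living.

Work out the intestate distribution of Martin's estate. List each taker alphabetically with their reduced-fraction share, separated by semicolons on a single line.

Fiona 1/3; Harriet 1/6; Lydia 1/6; Prudence 1/3

There is no surviving spouse, so the entire estate passes to Martin's descendants per stirpes.
The estate is divided into 3 equal shares of 1/3 among Isaac, Prudence, Judith.
Isaac predeceased; the 1/3 allotted to Isaac's branch passes to Isaac's issue by representation.
The 1/3 is divided into 2 equal shares of 1/6 among Harriet, Lydia.
Harriet is living and takes 1/6.
Lydia is living and takes 1/6.
Prudence is living and takes 1/3.
Judith predeceased; the 1/3 allotted to Judith's branch passes to Judith's issue by representation.
Fiona is the sole taker at this level and receives the full 1/3.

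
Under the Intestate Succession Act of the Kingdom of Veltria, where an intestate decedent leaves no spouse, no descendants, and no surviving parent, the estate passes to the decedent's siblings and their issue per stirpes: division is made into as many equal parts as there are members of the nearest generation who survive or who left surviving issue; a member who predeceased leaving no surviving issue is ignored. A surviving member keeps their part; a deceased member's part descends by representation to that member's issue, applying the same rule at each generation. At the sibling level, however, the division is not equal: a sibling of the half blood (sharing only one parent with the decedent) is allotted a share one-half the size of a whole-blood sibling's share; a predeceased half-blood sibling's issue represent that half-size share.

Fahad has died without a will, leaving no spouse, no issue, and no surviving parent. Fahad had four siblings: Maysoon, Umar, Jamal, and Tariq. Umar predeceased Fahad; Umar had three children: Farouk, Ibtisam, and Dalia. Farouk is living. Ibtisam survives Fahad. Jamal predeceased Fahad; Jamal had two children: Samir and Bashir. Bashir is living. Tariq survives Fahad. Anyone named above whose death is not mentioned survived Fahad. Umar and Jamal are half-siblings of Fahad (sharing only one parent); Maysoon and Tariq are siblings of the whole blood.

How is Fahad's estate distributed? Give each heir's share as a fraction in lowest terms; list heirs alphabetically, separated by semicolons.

No spouse, descendants, or parent survives, so the estate passes to Fahad's siblings per stirpes.
Half-blood siblings count for one-half the weight of whole-blood siblings at the initial division.
Dividing 1 in proportion to weights (total weight 3): Maysoon (weight 1) → 1/3; Umar (weight 1/2) → 1/6; Jamal (weight 1/2) → 1/6; Tariq (weight 1) → 1/3.
Maysoon is living and takes 1/3.
Umar predeceased; the 1/6 allotted to Umar's branch passes to Umar's issue by representation.
The 1/6 is divided into 3 equal shares of 1/18 among Farouk, Ibtisam, Dalia.
Farouk is living and takes 1/18.
Ibtisam is living and takes 1/18.
Dalia is living and takes 1/18.
Jamal predeceased; the 1/6 allotted to Jamal's branch passes to Jamal's issue by representation.
The 1/6 is divided into 2 equal shares of 1/12 among Samir, Bashir.
Samir is living and takes 1/12.
Bashir is living and takes 1/12.
Tariq is living and takes 1/3.

Bashir 1/12; Dalia 1/18; Farouk 1/18; Ibtisam 1/18; Maysoon 1/3; Samir 1/12; Tariq 1/3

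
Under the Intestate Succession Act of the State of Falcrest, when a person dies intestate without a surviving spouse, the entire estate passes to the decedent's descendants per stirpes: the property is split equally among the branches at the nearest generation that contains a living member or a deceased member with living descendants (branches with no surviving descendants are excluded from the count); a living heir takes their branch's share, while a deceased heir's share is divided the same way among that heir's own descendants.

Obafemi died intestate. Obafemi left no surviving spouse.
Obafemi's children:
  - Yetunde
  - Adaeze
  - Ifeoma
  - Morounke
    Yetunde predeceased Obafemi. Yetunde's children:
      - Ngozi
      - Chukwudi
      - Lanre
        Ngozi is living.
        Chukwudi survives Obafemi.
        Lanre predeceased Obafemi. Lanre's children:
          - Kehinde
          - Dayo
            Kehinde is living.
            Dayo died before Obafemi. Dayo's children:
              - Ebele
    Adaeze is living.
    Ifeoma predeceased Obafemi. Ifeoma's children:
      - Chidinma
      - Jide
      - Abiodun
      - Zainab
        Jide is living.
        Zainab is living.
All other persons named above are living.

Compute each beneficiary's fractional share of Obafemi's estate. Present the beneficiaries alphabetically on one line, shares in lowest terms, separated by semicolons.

There is no surviving spouse, so the entire estate passes to Obafemi's descendants per stirpes.
The estate is divided into 4 equal shares of 1/4 among Yetunde, Adaeze, Ifeoma, Morounke.
Yetunde predeceased; the 1/4 allotted to Yetunde's branch passes to Yetunde's issue by representation.
The 1/4 is divided into 3 equal shares of 1/12 among Ngozi, Chukwudi, Lanre.
Ngozi is living and takes 1/12.
Chukwudi is living and takes 1/12.
Lanre predeceased; the 1/12 allotted to Lanre's branch passes to Lanre's issue by representation.
The 1/12 is divided into 2 equal shares of 1/24 among Kehinde, Dayo.
Kehinde is living and takes 1/24.
Dayo predeceased; the 1/24 allotted to Dayo's branch passes to Dayo's issue by representation.
Ebele is the sole taker at this level and receives the full 1/24.
Adaeze is living and takes 1/4.
Ifeoma predeceased; the 1/4 allotted to Ifeoma's branch passes to Ifeoma's issue by representation.
The 1/4 is divided into 4 equal shares of 1/16 among Chidinma, Jide, Abiodun, Zainab.
Chidinma is living and takes 1/16.
Jide is living and takes 1/16.
Abiodun is living and takes 1/16.
Zainab is living and takes 1/16.
Morounke is living and takes 1/4.

Abiodun 1/16; Adaeze 1/4; Chidinma 1/16; Chukwudi 1/12; Ebele 1/24; Jide 1/16; Kehinde 1/24; Morounke 1/4; Ngozi 1/12; Zainab 1/16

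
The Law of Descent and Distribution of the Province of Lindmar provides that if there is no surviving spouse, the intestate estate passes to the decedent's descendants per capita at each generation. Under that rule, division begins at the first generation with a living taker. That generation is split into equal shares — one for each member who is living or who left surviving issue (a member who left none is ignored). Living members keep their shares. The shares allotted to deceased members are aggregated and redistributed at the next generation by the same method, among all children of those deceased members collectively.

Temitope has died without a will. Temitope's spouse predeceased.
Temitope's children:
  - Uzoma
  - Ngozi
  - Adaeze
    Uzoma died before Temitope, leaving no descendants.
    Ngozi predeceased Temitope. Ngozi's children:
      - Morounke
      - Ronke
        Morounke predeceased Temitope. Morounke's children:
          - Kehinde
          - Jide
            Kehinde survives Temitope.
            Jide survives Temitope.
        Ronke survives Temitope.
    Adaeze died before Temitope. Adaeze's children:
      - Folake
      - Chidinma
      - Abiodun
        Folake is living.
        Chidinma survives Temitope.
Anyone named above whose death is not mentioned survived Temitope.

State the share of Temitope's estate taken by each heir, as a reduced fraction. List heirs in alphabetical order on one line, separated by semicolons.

There is no surviving spouse, so the entire estate passes to Temitope's descendants per capita at each generation.
No one at generation 1 (Ngozi, Adaeze) is living; moving to the next generation.
At generation 2 (Morounke, Ronke, Folake, Chidinma, Abiodun) there are 5 shares of (1)/5 = 1/5 each.
Living: Ronke, Folake, Chidinma, and Abiodun — each takes 1/5.
Deceased: Morounke. That 1/5 share is carried to generation 3.
At generation 3 (Kehinde, Jide) there are 2 shares of (1/5)/2 = 1/10 each.
Living: Kehinde and Jide — each takes 1/10.

Abiodun 1/5; Chidinma 1/5; Folake 1/5; Jide 1/10; Kehinde 1/10; Ronke 1/5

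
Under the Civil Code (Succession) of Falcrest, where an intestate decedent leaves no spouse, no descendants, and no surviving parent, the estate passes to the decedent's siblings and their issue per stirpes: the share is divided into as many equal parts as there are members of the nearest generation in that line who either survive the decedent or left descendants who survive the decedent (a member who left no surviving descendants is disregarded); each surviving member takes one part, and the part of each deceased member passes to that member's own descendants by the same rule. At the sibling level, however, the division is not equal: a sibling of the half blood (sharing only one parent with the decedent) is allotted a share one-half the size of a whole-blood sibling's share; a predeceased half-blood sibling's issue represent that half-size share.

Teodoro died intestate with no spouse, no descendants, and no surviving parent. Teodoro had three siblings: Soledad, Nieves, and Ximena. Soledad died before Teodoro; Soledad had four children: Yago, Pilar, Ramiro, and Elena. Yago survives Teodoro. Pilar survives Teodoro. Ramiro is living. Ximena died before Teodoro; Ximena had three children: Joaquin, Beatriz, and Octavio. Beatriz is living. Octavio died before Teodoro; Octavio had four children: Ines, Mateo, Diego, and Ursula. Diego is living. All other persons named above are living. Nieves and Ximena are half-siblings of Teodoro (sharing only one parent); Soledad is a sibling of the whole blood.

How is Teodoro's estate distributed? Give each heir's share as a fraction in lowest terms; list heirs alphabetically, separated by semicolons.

No spouse, descendants, or parent survives, so the estate passes to Teodoro's siblings per stirpes.
Half-blood siblings count for one-half the weight of whole-blood siblings at the initial division.
Dividing 1 in proportion to weights (total weight 2): Soledad (weight 1) → 1/2; Nieves (weight 1/2) → 1/4; Ximena (weight 1/2) → 1/4.
Soledad predeceased; the 1/2 allotted to Soledad's branch passes to Soledad's issue by representation.
The 1/2 is divided into 4 equal shares of 1/8 among Yago, Pilar, Ramiro, Elena.
Yago is living and takes 1/8.
Pilar is living and takes 1/8.
Ramiro is living and takes 1/8.
Elena is living and takes 1/8.
Nieves is living and takes 1/4.
Ximena predeceased; the 1/4 allotted to Ximena's branch passes to Ximena's issue by representation.
The 1/4 is divided into 3 equal shares of 1/12 among Joaquin, Beatriz, Octavio.
Joaquin is living and takes 1/12.
Beatriz is living and takes 1/12.
Octavio predeceased; the 1/12 allotted to Octavio's branch passes to Octavio's issue by representation.
The 1/12 is divided into 4 equal shares of 1/48 among Ines, Mateo, Diego, Ursula.
Ines is living and takes 1/48.
Mateo is living and takes 1/48.
Diego is living and takes 1/48.
Ursula is living and takes 1/48.

Beatriz 1/12; Diego 1/48; Elena 1/8; Ines 1/48; Joaquin 1/12; Mateo 1/48; Nieves 1/4; Pilar 1/8; Ramiro 1/8; Ursula 1/48; Yago 1/8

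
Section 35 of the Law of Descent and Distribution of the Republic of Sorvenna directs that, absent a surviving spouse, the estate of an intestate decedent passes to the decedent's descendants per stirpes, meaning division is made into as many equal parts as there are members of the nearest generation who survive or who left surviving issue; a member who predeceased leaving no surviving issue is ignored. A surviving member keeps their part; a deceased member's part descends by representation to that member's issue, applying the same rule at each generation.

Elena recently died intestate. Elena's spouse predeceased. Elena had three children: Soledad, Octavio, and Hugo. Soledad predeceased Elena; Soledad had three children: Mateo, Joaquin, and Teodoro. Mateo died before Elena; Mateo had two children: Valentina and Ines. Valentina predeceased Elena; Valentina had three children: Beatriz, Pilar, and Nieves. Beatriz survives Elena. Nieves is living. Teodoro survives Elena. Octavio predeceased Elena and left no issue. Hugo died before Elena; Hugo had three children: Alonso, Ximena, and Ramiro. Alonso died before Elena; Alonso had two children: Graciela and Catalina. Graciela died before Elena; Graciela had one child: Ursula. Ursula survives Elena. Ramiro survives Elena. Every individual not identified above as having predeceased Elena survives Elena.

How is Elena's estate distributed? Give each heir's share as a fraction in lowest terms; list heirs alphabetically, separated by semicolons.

Beatriz 1/36; Catalina 1/12; Ines 1/12; Joaquin 1/6; Nieves 1/36; Pilar 1/36; Ramiro 1/6; Teodoro 1/6; Ursula 1/12; Ximena 1/6

There is no surviving spouse, so the entire estate passes to Elena's descendants per stirpes.
Octavio left no surviving issue, so that branch lapses and is disregarded.
The estate is divided into 2 equal shares of 1/2 among Soledad, Hugo.
Soledad predeceased; the 1/2 allotted to Soledad's branch passes to Soledad's issue by representation.
The 1/2 is divided into 3 equal shares of 1/6 among Mateo, Joaquin, Teodoro.
Mateo predeceased; the 1/6 allotted to Mateo's branch passes to Mateo's issue by representation.
The 1/6 is divided into 2 equal shares of 1/12 among Valentina, Ines.
Valentina predeceased; the 1/12 allotted to Valentina's branch passes to Valentina's issue by representation.
The 1/12 is divided into 3 equal shares of 1/36 among Beatriz, Pilar, Nieves.
Beatriz is living and takes 1/36.
Pilar is living and takes 1/36.
Nieves is living and takes 1/36.
Ines is living and takes 1/12.
Joaquin is living and takes 1/6.
Teodoro is living and takes 1/6.
Hugo predeceased; the 1/2 allotted to Hugo's branch passes to Hugo's issue by representation.
The 1/2 is divided into 3 equal shares of 1/6 among Alonso, Ximena, Ramiro.
Alonso predeceased; the 1/6 allotted to Alonso's branch passes to Alonso's issue by representation.
The 1/6 is divided into 2 equal shares of 1/12 among Graciela, Catalina.
Graciela predeceased; the 1/12 allotted to Graciela's branch passes to Graciela's issue by representation.
Ursula is the sole taker at this level and receives the full 1/12.
Catalina is living and takes 1/12.
Ximena is living and takes 1/6.
Ramiro is living and takes 1/6.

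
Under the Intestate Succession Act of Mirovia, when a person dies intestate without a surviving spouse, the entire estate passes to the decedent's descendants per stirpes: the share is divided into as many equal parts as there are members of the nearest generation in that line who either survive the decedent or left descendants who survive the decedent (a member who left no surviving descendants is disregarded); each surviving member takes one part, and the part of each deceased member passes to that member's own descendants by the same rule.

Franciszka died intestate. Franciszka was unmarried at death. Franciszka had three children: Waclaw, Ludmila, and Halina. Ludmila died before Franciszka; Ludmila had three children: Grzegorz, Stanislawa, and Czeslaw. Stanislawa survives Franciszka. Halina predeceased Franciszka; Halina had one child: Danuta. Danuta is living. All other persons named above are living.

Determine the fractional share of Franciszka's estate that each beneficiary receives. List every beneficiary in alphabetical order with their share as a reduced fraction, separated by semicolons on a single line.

There is no surviving spouse, so the entire estate passes to Franciszka's descendants per stirpes.
The estate is divided into 3 equal shares of 1/3 among Waclaw, Ludmila, Halina.
Waclaw is living and takes 1/3.
Ludmila predeceased; the 1/3 allotted to Ludmila's branch passes to Ludmila's issue by representation.
The 1/3 is divided into 3 equal shares of 1/9 among Grzegorz, Stanislawa, Czeslaw.
Grzegorz is living and takes 1/9.
Stanislawa is living and takes 1/9.
Czeslaw is living and takes 1/9.
Halina predeceased; the 1/3 allotted to Halina's branch passes to Halina's issue by representation.
Danuta is the sole taker at this level and receives the full 1/3.

Czeslaw 1/9; Danuta 1/3; Grzegorz 1/9; Stanislawa 1/9; Waclaw 1/3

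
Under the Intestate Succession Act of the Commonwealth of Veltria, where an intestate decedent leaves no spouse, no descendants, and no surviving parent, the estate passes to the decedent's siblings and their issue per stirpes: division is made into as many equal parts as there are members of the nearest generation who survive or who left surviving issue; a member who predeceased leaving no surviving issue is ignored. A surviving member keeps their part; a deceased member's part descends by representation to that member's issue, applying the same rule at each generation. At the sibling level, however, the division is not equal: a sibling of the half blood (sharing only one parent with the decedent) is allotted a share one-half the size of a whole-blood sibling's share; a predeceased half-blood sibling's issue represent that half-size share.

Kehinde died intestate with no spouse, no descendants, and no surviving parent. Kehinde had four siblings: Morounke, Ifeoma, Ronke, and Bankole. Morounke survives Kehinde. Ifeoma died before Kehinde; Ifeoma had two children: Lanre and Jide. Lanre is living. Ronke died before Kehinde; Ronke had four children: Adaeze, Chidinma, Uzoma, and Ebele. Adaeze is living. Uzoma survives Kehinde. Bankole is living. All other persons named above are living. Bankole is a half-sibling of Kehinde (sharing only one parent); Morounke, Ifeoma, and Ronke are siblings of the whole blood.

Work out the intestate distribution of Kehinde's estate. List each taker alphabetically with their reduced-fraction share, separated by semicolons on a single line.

No spouse, descendants, or parent survives, so the estate passes to Kehinde's siblings per stirpes.
Half-blood siblings count for one-half the weight of whole-blood siblings at the initial division.
Dividing 1 in proportion to weights (total weight 7/2): Morounke (weight 1) → 2/7; Ifeoma (weight 1) → 2/7; Ronke (weight 1) → 2/7; Bankole (weight 1/2) → 1/7.
Morounke is living and takes 2/7.
Ifeoma predeceased; the 2/7 allotted to Ifeoma's branch passes to Ifeoma's issue by representation.
The 2/7 is divided into 2 equal shares of 1/7 among Lanre, Jide.
Lanre is living and takes 1/7.
Jide is living and takes 1/7.
Ronke predeceased; the 2/7 allotted to Ronke's branch passes to Ronke's issue by representation.
The 2/7 is divided into 4 equal shares of 1/14 among Adaeze, Chidinma, Uzoma, Ebele.
Adaeze is living and takes 1/14.
Chidinma is living and takes 1/14.
Uzoma is living and takes 1/14.
Ebele is living and takes 1/14.
Bankole is living and takes 1/7.

Adaeze 1/14; Bankole 1/7; Chidinma 1/14; Ebele 1/14; Jide 1/7; Lanre 1/7; Morounke 2/7; Uzoma 1/14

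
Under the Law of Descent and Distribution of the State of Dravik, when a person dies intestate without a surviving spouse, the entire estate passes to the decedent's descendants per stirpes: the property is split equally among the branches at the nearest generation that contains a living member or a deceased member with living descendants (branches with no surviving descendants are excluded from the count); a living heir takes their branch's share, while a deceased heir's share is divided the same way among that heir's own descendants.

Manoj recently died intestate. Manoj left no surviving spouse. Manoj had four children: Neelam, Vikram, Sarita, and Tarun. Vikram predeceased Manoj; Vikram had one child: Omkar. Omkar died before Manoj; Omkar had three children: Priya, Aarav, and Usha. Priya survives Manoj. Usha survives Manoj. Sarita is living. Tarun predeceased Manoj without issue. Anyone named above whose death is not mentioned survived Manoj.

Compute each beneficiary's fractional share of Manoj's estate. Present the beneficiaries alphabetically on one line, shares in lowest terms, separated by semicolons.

There is no surviving spouse, so the entire estate passes to Manoj's descendants per stirpes.
Tarun left no surviving issue, so that branch lapses and is disregarded.
The estate is divided into 3 equal shares of 1/3 among Neelam, Vikram, Sarita.
Neelam is living and takes 1/3.
Vikram predeceased; the 1/3 allotted to Vikram's branch passes to Vikram's issue by representation.
Omkar's line is the sole branch at this level, so the full 1/3 passes to Omkar's issue by representation.
The 1/3 is divided into 3 equal shares of 1/9 among Priya, Aarav, Usha.
Priya is living and takes 1/9.
Aarav is living and takes 1/9.
Usha is living and takes 1/9.
Sarita is living and takes 1/3.

Aarav 1/9; Neelam 1/3; Priya 1/9; Sarita 1/3; Usha 1/9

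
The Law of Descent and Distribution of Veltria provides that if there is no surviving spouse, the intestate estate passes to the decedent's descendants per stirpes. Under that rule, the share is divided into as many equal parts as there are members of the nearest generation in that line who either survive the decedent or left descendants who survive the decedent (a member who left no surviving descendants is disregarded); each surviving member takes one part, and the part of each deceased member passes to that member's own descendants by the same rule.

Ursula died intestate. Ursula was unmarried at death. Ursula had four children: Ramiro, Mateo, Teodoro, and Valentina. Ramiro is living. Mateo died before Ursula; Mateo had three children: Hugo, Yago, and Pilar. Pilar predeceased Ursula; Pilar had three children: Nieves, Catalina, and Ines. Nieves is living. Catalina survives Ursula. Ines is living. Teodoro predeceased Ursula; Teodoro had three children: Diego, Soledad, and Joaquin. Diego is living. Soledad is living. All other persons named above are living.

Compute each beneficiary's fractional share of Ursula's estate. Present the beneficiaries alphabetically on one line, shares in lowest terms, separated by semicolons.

There is no surviving spouse, so the entire estate passes to Ursula's descendants per stirpes.
The estate is divided into 4 equal shares of 1/4 among Ramiro, Mateo, Teodoro, Valentina.
Ramiro is living and takes 1/4.
Mateo predeceased; the 1/4 allotted to Mateo's branch passes to Mateo's issue by representation.
The 1/4 is divided into 3 equal shares of 1/12 among Hugo, Yago, Pilar.
Hugo is living and takes 1/12.
Yago is living and takes 1/12.
Pilar predeceased; the 1/12 allotted to Pilar's branch passes to Pilar's issue by representation.
The 1/12 is divided into 3 equal shares of 1/36 among Nieves, Catalina, Ines.
Nieves is living and takes 1/36.
Catalina is living and takes 1/36.
Ines is living and takes 1/36.
Teodoro predeceased; the 1/4 allotted to Teodoro's branch passes to Teodoro's issue by representation.
The 1/4 is divided into 3 equal shares of 1/12 among Diego, Soledad, Joaquin.
Diego is living and takes 1/12.
Soledad is living and takes 1/12.
Joaquin is living and takes 1/12.
Valentina is living and takes 1/4.

Catalina 1/36; Diego 1/12; Hugo 1/12; Ines 1/36; Joaquin 1/12; Nieves 1/36; Ramiro 1/4; Soledad 1/12; Valentina 1/4; Yago 1/12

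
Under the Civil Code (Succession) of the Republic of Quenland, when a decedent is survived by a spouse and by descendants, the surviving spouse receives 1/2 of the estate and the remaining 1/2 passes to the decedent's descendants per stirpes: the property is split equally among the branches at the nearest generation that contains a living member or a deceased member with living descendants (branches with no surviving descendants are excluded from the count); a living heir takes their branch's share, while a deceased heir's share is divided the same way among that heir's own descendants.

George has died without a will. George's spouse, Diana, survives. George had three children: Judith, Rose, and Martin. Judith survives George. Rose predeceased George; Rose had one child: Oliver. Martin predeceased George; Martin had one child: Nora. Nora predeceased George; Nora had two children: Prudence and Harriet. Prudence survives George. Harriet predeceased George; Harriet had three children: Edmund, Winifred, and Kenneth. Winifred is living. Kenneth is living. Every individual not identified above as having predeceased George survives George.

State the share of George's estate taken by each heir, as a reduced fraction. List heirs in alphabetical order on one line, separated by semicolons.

Diana 1/2; Edmund 1/36; Judith 1/6; Kenneth 1/36; Oliver 1/6; Prudence 1/12; Winifred 1/36

Diana, as surviving spouse, takes 1/2.
The remaining 1/2 passes to George's descendants per stirpes.
The 1/2 is divided into 3 equal shares of 1/6 among Judith, Rose, Martin.
Judith is living and takes 1/6.
Rose predeceased; the 1/6 allotted to Rose's branch passes to Rose's issue by representation.
Oliver is the sole taker at this level and receives the full 1/6.
Martin predeceased; the 1/6 allotted to Martin's branch passes to Martin's issue by representation.
Nora's line is the sole branch at this level, so the full 1/6 passes to Nora's issue by representation.
The 1/6 is divided into 2 equal shares of 1/12 among Prudence, Harriet.
Prudence is living and takes 1/12.
Harriet predeceased; the 1/12 allotted to Harriet's branch passes to Harriet's issue by representation.
The 1/12 is divided into 3 equal shares of 1/36 among Edmund, Winifred, Kenneth.
Edmund is living and takes 1/36.
Winifred is living and takes 1/36.
Kenneth is living and takes 1/36.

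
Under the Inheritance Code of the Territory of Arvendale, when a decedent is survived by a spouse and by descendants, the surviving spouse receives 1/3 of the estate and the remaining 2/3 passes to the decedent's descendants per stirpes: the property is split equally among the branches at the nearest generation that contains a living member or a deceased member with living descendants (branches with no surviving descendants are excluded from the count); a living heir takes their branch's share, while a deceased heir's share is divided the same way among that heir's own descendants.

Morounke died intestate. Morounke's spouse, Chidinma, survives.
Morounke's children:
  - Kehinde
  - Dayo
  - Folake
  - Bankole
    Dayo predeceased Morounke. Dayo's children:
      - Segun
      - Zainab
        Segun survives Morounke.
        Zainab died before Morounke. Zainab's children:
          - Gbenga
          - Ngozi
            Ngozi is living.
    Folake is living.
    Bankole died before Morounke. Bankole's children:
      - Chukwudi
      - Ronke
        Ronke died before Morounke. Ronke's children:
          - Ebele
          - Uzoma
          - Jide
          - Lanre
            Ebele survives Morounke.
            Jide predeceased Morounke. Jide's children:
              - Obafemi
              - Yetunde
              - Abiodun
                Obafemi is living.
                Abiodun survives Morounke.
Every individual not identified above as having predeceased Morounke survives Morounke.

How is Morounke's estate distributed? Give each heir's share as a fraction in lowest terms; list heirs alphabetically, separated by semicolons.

Chidinma, as surviving spouse, takes 1/3.
The remaining 2/3 passes to Morounke's descendants per stirpes.
The 2/3 is divided into 4 equal shares of 1/6 among Kehinde, Dayo, Folake, Bankole.
Kehinde is living and takes 1/6.
Dayo predeceased; the 1/6 allotted to Dayo's branch passes to Dayo's issue by representation.
The 1/6 is divided into 2 equal shares of 1/12 among Segun, Zainab.
Segun is living and takes 1/12.
Zainab predeceased; the 1/12 allotted to Zainab's branch passes to Zainab's issue by representation.
The 1/12 is divided into 2 equal shares of 1/24 among Gbenga, Ngozi.
Gbenga is living and takes 1/24.
Ngozi is living and takes 1/24.
Folake is living and takes 1/6.
Bankole predeceased; the 1/6 allotted to Bankole's branch passes to Bankole's issue by representation.
The 1/6 is divided into 2 equal shares of 1/12 among Chukwudi, Ronke.
Chukwudi is living and takes 1/12.
Ronke predeceased; the 1/12 allotted to Ronke's branch passes to Ronke's issue by representation.
The 1/12 is divided into 4 equal shares of 1/48 among Ebele, Uzoma, Jide, Lanre.
Ebele is living and takes 1/48.
Uzoma is living and takes 1/48.
Jide predeceased; the 1/48 allotted to Jide's branch passes to Jide's issue by representation.
The 1/48 is divided into 3 equal shares of 1/144 among Obafemi, Yetunde, Abiodun.
Obafemi is living and takes 1/144.
Yetunde is living and takes 1/144.
Abiodun is living and takes 1/144.
Lanre is living and takes 1/48.

Abiodun 1/144; Chidinma 1/3; Chukwudi 1/12; Ebele 1/48; Folake 1/6; Gbenga 1/24; Kehinde 1/6; Lanre 1/48; Ngozi 1/24; Obafemi 1/144; Segun 1/12; Uzoma 1/48; Yetunde 1/144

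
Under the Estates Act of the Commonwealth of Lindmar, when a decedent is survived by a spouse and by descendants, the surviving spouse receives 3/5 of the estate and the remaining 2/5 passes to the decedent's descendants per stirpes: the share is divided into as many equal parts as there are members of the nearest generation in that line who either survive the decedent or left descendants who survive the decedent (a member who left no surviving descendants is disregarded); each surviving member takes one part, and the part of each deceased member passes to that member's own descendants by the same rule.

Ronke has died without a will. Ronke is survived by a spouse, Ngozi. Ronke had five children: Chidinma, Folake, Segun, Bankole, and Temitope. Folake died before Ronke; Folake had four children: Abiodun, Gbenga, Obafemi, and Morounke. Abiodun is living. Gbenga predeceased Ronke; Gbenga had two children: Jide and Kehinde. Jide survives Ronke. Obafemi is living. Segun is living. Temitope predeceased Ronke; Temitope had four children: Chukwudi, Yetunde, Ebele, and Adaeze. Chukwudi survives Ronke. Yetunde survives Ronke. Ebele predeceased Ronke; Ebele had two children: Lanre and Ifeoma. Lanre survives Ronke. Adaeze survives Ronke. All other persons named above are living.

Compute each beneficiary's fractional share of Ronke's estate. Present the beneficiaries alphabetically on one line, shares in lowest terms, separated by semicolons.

Abiodun 1/50; Adaeze 1/50; Bankole 2/25; Chidinma 2/25; Chukwudi 1/50; Ifeoma 1/100; Jide 1/100; Kehinde 1/100; Lanre 1/100; Morounke 1/50; Ngozi 3/5; Obafemi 1/50; Segun 2/25; Yetunde 1/50

Ngozi, as surviving spouse, takes 3/5.
The remaining 2/5 passes to Ronke's descendants per stirpes.
The 2/5 is divided into 5 equal shares of 2/25 among Chidinma, Folake, Segun, Bankole, Temitope.
Chidinma is living and takes 2/25.
Folake predeceased; the 2/25 allotted to Folake's branch passes to Folake's issue by representation.
The 2/25 is divided into 4 equal shares of 1/50 among Abiodun, Gbenga, Obafemi, Morounke.
Abiodun is living and takes 1/50.
Gbenga predeceased; the 1/50 allotted to Gbenga's branch passes to Gbenga's issue by representation.
The 1/50 is divided into 2 equal shares of 1/100 among Jide, Kehinde.
Jide is living and takes 1/100.
Kehinde is living and takes 1/100.
Obafemi is living and takes 1/50.
Morounke is living and takes 1/50.
Segun is living and takes 2/25.
Bankole is living and takes 2/25.
Temitope predeceased; the 2/25 allotted to Temitope's branch passes to Temitope's issue by representation.
The 2/25 is divided into 4 equal shares of 1/50 among Chukwudi, Yetunde, Ebele, Adaeze.
Chukwudi is living and takes 1/50.
Yetunde is living and takes 1/50.
Ebele predeceased; the 1/50 allotted to Ebele's branch passes to Ebele's issue by representation.
The 1/50 is divided into 2 equal shares of 1/100 among Lanre, Ifeoma.
Lanre is living and takes 1/100.
Ifeoma is living and takes 1/100.
Adaeze is living and takes 1/50.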